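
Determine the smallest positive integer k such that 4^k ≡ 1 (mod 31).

5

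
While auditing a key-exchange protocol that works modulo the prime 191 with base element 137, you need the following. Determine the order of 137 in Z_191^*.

190

By Lagrange's theorem, ord_191(137) divides φ(191) = 191 − 1 = 190 = 2 · 5 · 19.
Divisors of 190: 1, 2, 5, 10, 19, 38, 95, 190.
Check 137^d mod 191 for each divisor in increasing order:
137^1 ≡ 137 (mod 191)
137^2 ≡ 51 (mod 191)
137^5 ≡ 122 (mod 191)
137^10 ≡ 177 (mod 191)
137^19 ≡ 152 (mod 191)
137^38 ≡ 184 (mod 191)
137^95 ≡ 190 (mod 191)
137^190 ≡ 1 (mod 191) ✓
Therefore the multiplicative order of 137 modulo 191 is 190.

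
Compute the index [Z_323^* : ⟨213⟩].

ord(213) | φ(323) = φ(17·19) = (17−1)·(19−1) = 16·18 = 288 = 2^5 · 3^2.
Divisors of 288: 1, 2, 3, 4, 6, 8, 9, 12, 16, 18, 24, 32, 36, 48, 72, 96, 144, 288.
Evaluate successive powers at the divisors of 288:
213^1 ≡ 213 (mod 323)
213^2 ≡ 149 (mod 323)
213^3 ≡ 83 (mod 323)
213^4 ≡ 237 (mod 323)
213^6 ≡ 106 (mod 323)
213^8 ≡ 290 (mod 323)
213^9 ≡ 77 (mod 323)
213^12 ≡ 254 (mod 323)
213^16 ≡ 120 (mod 323)
213^18 ≡ 115 (mod 323)
213^24 ≡ 239 (mod 323)
213^32 ≡ 188 (mod 323)
213^36 ≡ 305 (mod 323)
213^48 ≡ 273 (mod 323)
213^72 ≡ 1 (mod 323) ✓
So ord_323(213) = 72, hence |⟨213⟩| = 72.
The index is φ(323) / ord(213) = 288 / 72 = 4.

4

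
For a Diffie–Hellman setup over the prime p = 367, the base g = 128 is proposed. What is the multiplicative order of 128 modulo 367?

183

ord(128) | φ(367) = 367 − 1 = 366 = 2 · 3 · 61.
Divisors of 366: 1, 2, 3, 6, 61, 122, 183, 366.
Evaluate successive powers at the divisors of 366:
128^1 ≡ 128 (mod 367)
128^2 ≡ 236 (mod 367)
128^3 ≡ 114 (mod 367)
128^6 ≡ 151 (mod 367)
128^61 ≡ 83 (mod 367)
128^122 ≡ 283 (mod 367)
128^183 ≡ 1 (mod 367) ✓
So ord_367(128) = 183.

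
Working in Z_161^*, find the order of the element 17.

ord(17) | φ(161) = φ(7·23) = (7−1)·(23−1) = 6·22 = 132 = 2^2 · 3 · 11.
Divisors of 132: 1, 2, 3, 4, 6, 11, 12, 22, 33, 44, 66, 132.
Compute 17^d (mod 161) for the divisors d until we hit 1:
17^1 ≡ 17 (mod 161)
17^2 ≡ 128 (mod 161)
17^3 ≡ 83 (mod 161)
17^4 ≡ 123 (mod 161)
17^6 ≡ 127 (mod 161)
17^11 ≡ 68 (mod 161)
17^12 ≡ 29 (mod 161)
17^22 ≡ 116 (mod 161)
17^33 ≡ 160 (mod 161)
17^44 ≡ 93 (mod 161)
17^66 ≡ 1 (mod 161) ✓
Hence ord(17) = 66.

66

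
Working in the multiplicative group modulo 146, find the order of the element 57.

18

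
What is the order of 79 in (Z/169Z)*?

13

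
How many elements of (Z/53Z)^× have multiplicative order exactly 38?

0

φ(53) = 53 − 1 = 52 = 2^2 · 13.
In a cyclic group of order 52, there are φ(d) elements of order d for each divisor d of 52, and zero for non-divisors.
Since 38 ∤ 52, the count is 0.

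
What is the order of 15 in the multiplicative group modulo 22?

5

Since 15 ∈ (Z/22Z)^×, its order divides φ(22) = φ(2)·φ(11) = 1·10 = 10 = 2 · 5.
Divisors of 10: 1, 2, 5, 10.
Evaluate successive powers at the divisors of 10:
15^1 ≡ 15 (mod 22)
15^2 ≡ 5 (mod 22)
15^5 ≡ 1 (mod 22) ✓
Hence ord(15) = 5.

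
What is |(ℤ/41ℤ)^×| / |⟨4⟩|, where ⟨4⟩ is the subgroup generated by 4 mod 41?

4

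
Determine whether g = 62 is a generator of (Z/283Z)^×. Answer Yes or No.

φ(283) = 283 − 1 = 282 = 2 · 3 · 47.
It suffices to check that the order of 62 is not a proper divisor of 282: compute 62^(282/q) for q ∈ {2, 3, 47}.
62^141 ≡ 1 (mod 283)  [q = 2: ≡ 1 ✗]
62^94 ≡ 238 (mod 283)  [q = 3: ≢ 1 ✓]
62^6 ≡ 66 (mod 283)  [q = 47: ≢ 1 ✓]
Since 62^141 ≡ 1, the order of 62 divides 141 < 282, so 62 is not a primitive root.

No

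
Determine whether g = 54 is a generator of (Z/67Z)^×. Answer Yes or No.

No

φ(67) = 67 − 1 = 66 = 2 · 3 · 11.
It suffices to check that the order of 54 is not a proper divisor of 66: compute 54^(66/q) for q ∈ {2, 3, 11}.
54^33 ≡ 1 (mod 67)  [q = 2: ≡ 1 ✗]
54^22 ≡ 37 (mod 67)  [q = 3: ≢ 1 ✓]
54^6 ≡ 62 (mod 67)  [q = 11: ≢ 1 ✓]
Since 54^33 ≡ 1, the order of 54 divides 33 < 66, so 54 is not a primitive root.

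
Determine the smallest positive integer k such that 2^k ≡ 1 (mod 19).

18

The order of 2 must divide φ(19) = 19 − 1 = 18 = 2 · 3^2.
Divisors of 18: 1, 2, 3, 6, 9, 18.
Check 2^d mod 19 for each divisor in increasing order:
2^1 ≡ 2
2^2 ≡ 4
2^3 ≡ 8
2^6 ≡ 7
2^9 ≡ 18
2^18 ≡ 1
Therefore the multiplicative order of 2 modulo 19 is 18.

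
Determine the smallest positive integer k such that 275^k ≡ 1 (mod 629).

144

ord(275) | φ(629) = φ(17·37) = (17−1)·(37−1) = 16·36 = 576 = 2^6 · 3^2.
Divisors of 576: 1, 2, 3, 4, 6, 8, 9, 12, 16, 18, 24, 32, 36, 48, 64, 72, 96, 144, 192, 288, 576.
Compute 275^d (mod 629) for the divisors d until we hit 1:
275^1 ≡ 275
275^2 ≡ 145
275^3 ≡ 248
275^4 ≡ 268
275^6 ≡ 491
275^8 ≡ 118
275^9 ≡ 371
275^12 ≡ 174
275^16 ≡ 86
275^18 ≡ 519
275^24 ≡ 84
275^32 ≡ 477
275^36 ≡ 149
275^48 ≡ 137
275^64 ≡ 460
275^72 ≡ 186
275^96 ≡ 528
275^144 ≡ 1
Therefore the multiplicative order of 275 modulo 629 is 144.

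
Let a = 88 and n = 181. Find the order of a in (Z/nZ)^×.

ord(88) | φ(181) = 181 − 1 = 180 = 2^2 · 3^2 · 5.
Divisors of 180: 1, 2, 3, 4, 5, 6, 9, 10, 12, 15, 18, 20, 30, 36, 45, 60, 90, 180.
Test each divisor d:
88^1 ≡ 88 (mod 181)
88^2 ≡ 142 (mod 181)
88^3 ≡ 7 (mod 181)
88^4 ≡ 73 (mod 181)
88^5 ≡ 89 (mod 181)
88^6 ≡ 49 (mod 181)
88^9 ≡ 162 (mod 181)
88^10 ≡ 138 (mod 181)
88^12 ≡ 48 (mod 181)
88^15 ≡ 155 (mod 181)
88^18 ≡ 180 (mod 181)
88^20 ≡ 39 (mod 181)
88^30 ≡ 133 (mod 181)
88^36 ≡ 1 (mod 181) ✓
Therefore the multiplicative order of 88 modulo 181 is 36.

36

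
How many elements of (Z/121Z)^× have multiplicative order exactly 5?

4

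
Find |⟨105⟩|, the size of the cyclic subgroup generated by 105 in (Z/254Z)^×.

18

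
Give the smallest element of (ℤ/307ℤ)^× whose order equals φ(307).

φ(307) = 307 − 1 = 306 = 2 · 3^2 · 17.
Test candidates g = 2, 3, … against the prime factors q ∈ {2, 3, 17} of φ(307): g is a generator iff g^(306/q) ≢ 1 for every such q.
g = 2: 2^153 ≡ 306; 2^102 ≡ 1 — hits 1, so not a primitive root.
g = 3: 3^153 ≡ 306; 3^102 ≡ 1 — hits 1, so not a primitive root.
g = 4: 4^153 ≡ 1 — hits 1, so not a primitive root.
g = 5: 5^153 ≡ 306; 5^102 ≡ 289; 5^18 ≡ 81 — none is 1, so 5 is a primitive root.
Hence the least primitive root of 307 is 5.

5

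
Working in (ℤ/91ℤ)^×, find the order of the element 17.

6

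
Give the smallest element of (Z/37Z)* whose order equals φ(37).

2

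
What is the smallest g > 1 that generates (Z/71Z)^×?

φ(71) = 71 − 1 = 70 = 2 · 5 · 7.
Test candidates g = 2, 3, … against the prime factors q ∈ {2, 5, 7} of φ(71): g is a generator iff g^(70/q) ≢ 1 for every such q.
g = 2: 2^35 ≡ 1 — hits 1, so not a primitive root.
g = 3: 3^35 ≡ 1 — hits 1, so not a primitive root.
g = 4: 4^35 ≡ 1 — hits 1, so not a primitive root.
g = 5: 5^35 ≡ 1 — hits 1, so not a primitive root.
g = 6: 6^35 ≡ 1 — hits 1, so not a primitive root.
g = 7: 7^35 ≡ 70; 7^14 ≡ 54; 7^10 ≡ 45 — none is 1, so 7 is a primitive root.
So 7 is the smallest generator of (Z/71Z)^×.

7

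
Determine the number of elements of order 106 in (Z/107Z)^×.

φ(107) = 107 − 1 = 106 = 2 · 53.
In a cyclic group of order 106, there are φ(d) elements of order d for each divisor d of 106, and zero for non-divisors.
106 = 2 · 53 divides 106, and φ(106) = 52.

52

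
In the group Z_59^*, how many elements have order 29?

28

φ(59) = 59 − 1 = 58 = 2 · 29.
Since (Z/59Z)^× is cyclic of order 58, the number of elements of order d is φ(d) when d | 58 and 0 otherwise.
29 | 58, and φ(29) = 29 − 1 = 28.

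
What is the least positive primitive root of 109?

6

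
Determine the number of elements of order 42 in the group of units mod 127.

φ(127) = 127 − 1 = 126 = 2 · 3^2 · 7.
(Z/127Z)^× is cyclic (|G| = 126); a cyclic group of order m has exactly φ(d) elements of each order d | m, and none otherwise.
42 = 2 · 3 · 7 divides 126, and φ(42) = 12.

12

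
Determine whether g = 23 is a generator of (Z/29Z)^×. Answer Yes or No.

No

φ(29) = 29 − 1 = 28 = 2^2 · 7.
23 is a primitive root mod 29 iff 23^(φ(29)/q) ≢ 1 for every prime q | φ(29), i.e. q ∈ {2, 7}.
23^14 ≡ 1 (mod 29)  [q = 2: ≡ 1 ✗]
23^4 ≡ 20 (mod 29)  [q = 7: ≢ 1 ✓]
The check at q = 2 fails, so 23 generates a proper subgroup.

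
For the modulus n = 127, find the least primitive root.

3

φ(127) = 127 − 1 = 126 = 2 · 3^2 · 7.
Test candidates g = 2, 3, … against the prime factors q ∈ {2, 3, 7} of φ(127): g is a generator iff g^(126/q) ≢ 1 for every such q.
g = 2: 2^63 ≡ 1 — hits 1, so not a primitive root.
g = 3: 3^63 ≡ 126; 3^42 ≡ 107; 3^18 ≡ 4 — none is 1, so 3 is a primitive root.
So 3 is the smallest generator of (Z/127Z)^×.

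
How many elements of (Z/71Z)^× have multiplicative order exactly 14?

φ(71) = 71 − 1 = 70 = 2 · 5 · 7.
Since (Z/71Z)^× is cyclic of order 70, the number of elements of order d is φ(d) when d | 70 and 0 otherwise.
14 = 2 · 7 divides 70, and φ(14) = 6.

6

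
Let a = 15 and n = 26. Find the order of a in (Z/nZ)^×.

12

ord(15) | φ(26) = φ(2)·φ(13) = 1·12 = 12 = 2^2 · 3.
Divisors of 12: 1, 2, 3, 4, 6, 12.
Check 15^d mod 26 for each divisor in increasing order:
15^1 ≡ 15 (mod 26)
15^2 ≡ 17 (mod 26)
15^3 ≡ 21 (mod 26)
15^4 ≡ 3 (mod 26)
15^6 ≡ 25 (mod 26)
15^12 ≡ 1 (mod 26) ✓
The smallest such exponent is 12, so the order of 15 is 12.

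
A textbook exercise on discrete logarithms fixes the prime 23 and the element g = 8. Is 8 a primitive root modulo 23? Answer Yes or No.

φ(23) = 23 − 1 = 22 = 2 · 11.
8 is a primitive root mod 23 iff 8^(φ(23)/q) ≢ 1 for every prime q | φ(23), i.e. q ∈ {2, 11}.
8^11 ≡ 1 (mod 23)  [q = 2: ≡ 1 ✗]
8^2 ≡ 18 (mod 23)  [q = 11: ≢ 1 ✓]
8^11 ≡ 1 shows ord(8) | 11, strictly less than φ(23); not a primitive root.

No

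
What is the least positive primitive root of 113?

3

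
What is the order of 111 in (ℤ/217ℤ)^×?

30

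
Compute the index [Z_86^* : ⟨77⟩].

1

Since 77 ∈ (Z/86Z)^×, its order divides φ(86) = φ(2)·φ(43) = 1·42 = 42 = 2 · 3 · 7.
Divisors of 42: 1, 2, 3, 6, 7, 14, 21, 42.
Evaluate successive powers at the divisors of 42:
77^1 ≡ 77
77^2 ≡ 81
77^3 ≡ 45
77^6 ≡ 47
77^7 ≡ 7
77^14 ≡ 49
77^21 ≡ 85
77^42 ≡ 1
Thus |⟨77⟩| = ord(77) = 42.
Index = |(Z/86Z)^×| / |⟨77⟩| = 42 / 42 = 1.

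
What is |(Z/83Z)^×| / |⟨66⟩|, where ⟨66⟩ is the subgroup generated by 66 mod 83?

The order of 66 must divide φ(83) = 83 − 1 = 82 = 2 · 41.
Divisors of 82: 1, 2, 41, 82.
Check 66^d mod 83 for each divisor in increasing order:
66^1 ≡ 66 (mod 83)
66^2 ≡ 40 (mod 83)
66^41 ≡ 82 (mod 83)
66^82 ≡ 1 (mod 83) ✓
So ord_83(66) = 82, hence |⟨66⟩| = 82.
[(Z/83Z)^× : ⟨66⟩] = 82/82 = 1.

1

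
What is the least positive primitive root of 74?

5

φ(74) = φ(2)·φ(37) = 1·36 = 36 = 2^2 · 3^2.
Test candidates g = 2, 3, … against the prime factors q ∈ {2, 3} of φ(74): g is a generator iff g^(36/q) ≢ 1 for every such q.
g = 2: gcd(2, 74) = 2 > 1, not a unit — skip.
g = 3: 3^18 ≡ 1 — hits 1, so not a primitive root.
g = 4: gcd(4, 74) = 2 > 1, not a unit — skip.
g = 5: 5^18 ≡ 73; 5^12 ≡ 47 — none is 1, so 5 is a primitive root.
So 5 is the smallest generator of (Z/74Z)^×.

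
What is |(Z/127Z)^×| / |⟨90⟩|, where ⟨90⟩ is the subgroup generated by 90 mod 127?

7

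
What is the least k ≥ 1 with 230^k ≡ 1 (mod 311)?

Since 230 ∈ (Z/311Z)^×, its order divides φ(311) = 311 − 1 = 310 = 2 · 5 · 31.
Divisors of 310: 1, 2, 5, 10, 31, 62, 155, 310.
Evaluate successive powers at the divisors of 310:
230^1 ≡ 230 (mod 311)
230^2 ≡ 30 (mod 311)
230^5 ≡ 185 (mod 311)
230^10 ≡ 15 (mod 311)
230^31 ≡ 305 (mod 311)
230^62 ≡ 36 (mod 311)
230^155 ≡ 310 (mod 311)
230^310 ≡ 1 (mod 311) ✓
Hence ord(230) = 310.

310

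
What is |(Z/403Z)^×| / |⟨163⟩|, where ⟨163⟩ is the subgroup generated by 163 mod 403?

ord(163) | φ(403) = φ(13·31) = (13−1)·(31−1) = 12·30 = 360 = 2^3 · 3^2 · 5.
Divisors of 360: 1, 2, 3, 4, 5, 6, 8, 9, 10, 12, 15, 18, 20, 24, 30, 36, 40, 45, 60, 72, 90, 120, 180, 360.
Compute 163^d (mod 403) for the divisors d until we hit 1:
163^1 ≡ 163 (mod 403)
163^2 ≡ 374 (mod 403)
163^3 ≡ 109 (mod 403)
163^4 ≡ 35 (mod 403)
163^5 ≡ 63 (mod 403)
163^6 ≡ 194 (mod 403)
163^8 ≡ 16 (mod 403)
163^9 ≡ 190 (mod 403)
163^10 ≡ 342 (mod 403)
163^12 ≡ 157 (mod 403)
163^15 ≡ 187 (mod 403)
163^18 ≡ 233 (mod 403)
163^20 ≡ 94 (mod 403)
163^24 ≡ 66 (mod 403)
163^30 ≡ 311 (mod 403)
163^36 ≡ 287 (mod 403)
163^40 ≡ 373 (mod 403)
163^45 ≡ 125 (mod 403)
163^60 ≡ 1 (mod 403) ✓
The order of 163 is 60, so the subgroup it generates has 60 elements.
Index = |(Z/403Z)^×| / |⟨163⟩| = 360 / 60 = 6.

6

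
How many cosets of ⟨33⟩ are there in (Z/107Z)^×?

2

ord(33) | φ(107) = 107 − 1 = 106 = 2 · 53.
Divisors of 106: 1, 2, 53, 106.
Check 33^d mod 107 for each divisor in increasing order:
33^1 ≡ 33 (mod 107)
33^2 ≡ 19 (mod 107)
33^53 ≡ 1 (mod 107) ✓
The order of 33 is 53, so the subgroup it generates has 53 elements.
[(Z/107Z)^× : ⟨33⟩] = 106/53 = 2.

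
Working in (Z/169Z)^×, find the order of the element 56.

78

The order of 56 must divide φ(169) = φ(13^2) = 13·(13−1) = 156 = 2^2 · 3 · 13.
Divisors of 156: 1, 2, 3, 4, 6, 12, 13, 26, 39, 52, 78, 156.
Test each divisor d:
56^1 ≡ 56 (mod 169)
56^2 ≡ 94 (mod 169)
56^3 ≡ 25 (mod 169)
56^4 ≡ 48 (mod 169)
56^6 ≡ 118 (mod 169)
56^12 ≡ 66 (mod 169)
56^13 ≡ 147 (mod 169)
56^26 ≡ 146 (mod 169)
56^39 ≡ 168 (mod 169)
56^52 ≡ 22 (mod 169)
56^78 ≡ 1 (mod 169) ✓
The smallest such exponent is 78, so the order of 56 is 78.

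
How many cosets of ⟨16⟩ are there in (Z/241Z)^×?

40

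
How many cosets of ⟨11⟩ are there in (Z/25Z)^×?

4

Since 11 ∈ (Z/25Z)^×, its order divides φ(25) = φ(5^2) = 5·(5−1) = 20 = 2^2 · 5.
Divisors of 20: 1, 2, 4, 5, 10, 20.
Evaluate successive powers at the divisors of 20:
11^1 ≡ 11 (mod 25)
11^2 ≡ 21 (mod 25)
11^4 ≡ 16 (mod 25)
11^5 ≡ 1 (mod 25) ✓
Thus |⟨11⟩| = ord(11) = 5.
The index is φ(25) / ord(11) = 20 / 5 = 4.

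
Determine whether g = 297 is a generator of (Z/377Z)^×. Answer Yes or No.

No

377 = 13 · 29 is a product of two distinct odd primes, so (Z/377Z)^× ≅ (Z/13Z)^× × (Z/29Z)^× is not cyclic.
No primitive root modulo 377 exists; in particular 297 is not one.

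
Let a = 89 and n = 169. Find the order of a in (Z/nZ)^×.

12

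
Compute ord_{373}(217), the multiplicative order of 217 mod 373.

ord(217) | φ(373) = 373 − 1 = 372 = 2^2 · 3 · 31.
Divisors of 372: 1, 2, 3, 4, 6, 12, 31, 62, 93, 124, 186, 372.
Compute 217^d (mod 373) for the divisors d until we hit 1:
217^1 ≡ 217 (mod 373)
217^2 ≡ 91 (mod 373)
217^3 ≡ 351 (mod 373)
217^4 ≡ 75 (mod 373)
217^6 ≡ 111 (mod 373)
217^12 ≡ 12 (mod 373)
217^31 ≡ 1 (mod 373) ✓
The smallest such exponent is 31, so the order of 217 is 31.

31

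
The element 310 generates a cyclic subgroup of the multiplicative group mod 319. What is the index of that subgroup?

4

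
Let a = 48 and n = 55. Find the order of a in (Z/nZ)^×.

ord(48) | φ(55) = φ(5·11) = (5−1)·(11−1) = 4·10 = 40 = 2^3 · 5.
Divisors of 40: 1, 2, 4, 5, 8, 10, 20, 40.
Compute 48^d (mod 55) for the divisors d until we hit 1:
48^1 ≡ 48 (mod 55)
48^2 ≡ 49 (mod 55)
48^4 ≡ 36 (mod 55)
48^5 ≡ 23 (mod 55)
48^8 ≡ 31 (mod 55)
48^10 ≡ 34 (mod 55)
48^20 ≡ 1 (mod 55) ✓
Hence ord(48) = 20.

20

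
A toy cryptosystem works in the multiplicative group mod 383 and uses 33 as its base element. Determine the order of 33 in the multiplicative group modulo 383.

382

Since 33 ∈ (Z/383Z)^×, its order divides φ(383) = 383 − 1 = 382 = 2 · 191.
Divisors of 382: 1, 2, 191, 382.
Test each divisor d:
33^1 ≡ 33 (mod 383)
33^2 ≡ 323 (mod 383)
33^191 ≡ 382 (mod 383)
33^382 ≡ 1 (mod 383) ✓
So ord_383(33) = 382.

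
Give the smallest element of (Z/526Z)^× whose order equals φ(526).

5

φ(526) = φ(2)·φ(263) = 1·262 = 262 = 2 · 131.
g is a primitive root iff g^(262/q) ≢ 1 (mod 526) for each prime q ∈ {2, 131}.
g = 2: gcd(2, 526) = 2 > 1, not a unit — skip.
g = 3: 3^131 ≡ 1 — hits 1, so not a primitive root.
g = 4: gcd(4, 526) = 2 > 1, not a unit — skip.
g = 5: 5^131 ≡ 525; 5^2 ≡ 25 — none is 1, so 5 is a primitive root.
Hence the least primitive root of 526 is 5.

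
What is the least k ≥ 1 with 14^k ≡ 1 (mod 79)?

26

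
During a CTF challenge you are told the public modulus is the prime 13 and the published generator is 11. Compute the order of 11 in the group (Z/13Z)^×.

12

ord(11) | φ(13) = 13 − 1 = 12 = 2^2 · 3.
Divisors of 12: 1, 2, 3, 4, 6, 12.
Evaluate successive powers at the divisors of 12:
11^1 ≡ 11 (mod 13)
11^2 ≡ 4 (mod 13)
11^3 ≡ 5 (mod 13)
11^4 ≡ 3 (mod 13)
11^6 ≡ 12 (mod 13)
11^12 ≡ 1 (mod 13) ✓
So ord_13(11) = 12.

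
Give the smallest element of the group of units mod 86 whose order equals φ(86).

φ(86) = φ(2)·φ(43) = 1·42 = 42 = 2 · 3 · 7.
Test candidates g = 2, 3, … against the prime factors q ∈ {2, 3, 7} of φ(86): g is a generator iff g^(42/q) ≢ 1 for every such q.
g = 2: gcd(2, 86) = 2 > 1, not a unit — skip.
g = 3: 3^21 ≡ 85; 3^14 ≡ 79; 3^6 ≡ 41 — none is 1, so 3 is a primitive root.
So 3 is the smallest generator of (Z/86Z)^×.

3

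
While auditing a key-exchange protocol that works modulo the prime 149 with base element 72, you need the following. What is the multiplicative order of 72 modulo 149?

ord(72) | φ(149) = 149 − 1 = 148 = 2^2 · 37.
Divisors of 148: 1, 2, 4, 37, 74, 148.
Check 72^d mod 149 for each divisor in increasing order:
72^1 ≡ 72 (mod 149)
72^2 ≡ 118 (mod 149)
72^4 ≡ 67 (mod 149)
72^37 ≡ 105 (mod 149)
72^74 ≡ 148 (mod 149)
72^148 ≡ 1 (mod 149) ✓
So ord_149(72) = 148.

148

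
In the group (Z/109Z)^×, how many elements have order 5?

φ(109) = 109 − 1 = 108 = 2^2 · 3^3.
(Z/109Z)^× is cyclic (|G| = 108); a cyclic group of order m has exactly φ(d) elements of each order d | m, and none otherwise.
5 does not divide 108, so no element of (Z/109Z)^× has order 5.

0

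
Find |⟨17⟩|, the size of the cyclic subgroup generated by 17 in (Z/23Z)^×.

22

ord(17) | φ(23) = 23 − 1 = 22 = 2 · 11.
Divisors of 22: 1, 2, 11, 22.
Check 17^d mod 23 for each divisor in increasing order:
17^1 ≡ 17
17^2 ≡ 13
17^11 ≡ 22
17^22 ≡ 1
Hence ord(17) = 22.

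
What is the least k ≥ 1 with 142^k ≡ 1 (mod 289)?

272

The order of 142 must divide φ(289) = φ(17^2) = 17·(17−1) = 272 = 2^4 · 17.
Divisors of 272: 1, 2, 4, 8, 16, 17, 34, 68, 136, 272.
Evaluate successive powers at the divisors of 272:
142^1 ≡ 142 (mod 289)
142^2 ≡ 223 (mod 289)
142^4 ≡ 21 (mod 289)
142^8 ≡ 152 (mod 289)
142^16 ≡ 273 (mod 289)
142^17 ≡ 40 (mod 289)
142^34 ≡ 155 (mod 289)
142^68 ≡ 38 (mod 289)
142^136 ≡ 288 (mod 289)
142^272 ≡ 1 (mod 289) ✓
Therefore the multiplicative order of 142 modulo 289 is 272.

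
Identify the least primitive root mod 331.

φ(331) = 331 − 1 = 330 = 2 · 3 · 5 · 11.
Test candidates g = 2, 3, … against the prime factors q ∈ {2, 3, 5, 11} of φ(331): g is a generator iff g^(330/q) ≢ 1 for every such q.
g = 2: 2^165 ≡ 330; 2^110 ≡ 299; 2^66 ≡ 64; 2^30 ≡ 1 — hits 1, so not a primitive root.
g = 3: 3^165 ≡ 330; 3^110 ≡ 299; 3^66 ≡ 64; 3^30 ≡ 270 — none is 1, so 3 is a primitive root.
So 3 is the smallest generator of (Z/331Z)^×.

3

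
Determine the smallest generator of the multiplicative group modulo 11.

φ(11) = 11 − 1 = 10 = 2 · 5.
Test candidates g = 2, 3, … against the prime factors q ∈ {2, 5} of φ(11): g is a generator iff g^(10/q) ≢ 1 for every such q.
g = 2: 2^5 ≡ 10; 2^2 ≡ 4 — none is 1, so 2 is a primitive root.
Hence the least primitive root of 11 is 2.

2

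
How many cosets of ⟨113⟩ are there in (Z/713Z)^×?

2

Since 113 ∈ (Z/713Z)^×, its order divides φ(713) = φ(23·31) = (23−1)·(31−1) = 22·30 = 660 = 2^2 · 3 · 5 · 11.
Divisors of 660: 1, 2, 3, 4, 5, 6, 10, 11, 12, 15, 20, 22, 30, 33, 44, 55, 60, 66, 110, 132, 165, 220, 330, 660.
Check 113^d mod 713 for each divisor in increasing order:
113^1 ≡ 113 (mod 713)
113^2 ≡ 648 (mod 713)
113^3 ≡ 498 (mod 713)
113^4 ≡ 660 (mod 713)
113^5 ≡ 428 (mod 713)
113^6 ≡ 593 (mod 713)
113^10 ≡ 656 (mod 713)
113^11 ≡ 689 (mod 713)
113^12 ≡ 140 (mod 713)
113^15 ≡ 559 (mod 713)
113^20 ≡ 397 (mod 713)
113^22 ≡ 576 (mod 713)
113^30 ≡ 187 (mod 713)
113^33 ≡ 436 (mod 713)
113^44 ≡ 231 (mod 713)
113^55 ≡ 160 (mod 713)
113^60 ≡ 32 (mod 713)
113^66 ≡ 438 (mod 713)
113^110 ≡ 645 (mod 713)
113^132 ≡ 47 (mod 713)
113^165 ≡ 528 (mod 713)
113^220 ≡ 346 (mod 713)
113^330 ≡ 1 (mod 713) ✓
The order of 113 is 330, so the subgroup it generates has 330 elements.
[(Z/713Z)^× : ⟨113⟩] = 660/330 = 2.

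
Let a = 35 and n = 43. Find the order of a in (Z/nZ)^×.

7

ord(35) | φ(43) = 43 − 1 = 42 = 2 · 3 · 7.
Divisors of 42: 1, 2, 3, 6, 7, 14, 21, 42.
Compute 35^d (mod 43) for the divisors d until we hit 1:
35^1 ≡ 35 (mod 43)
35^2 ≡ 21 (mod 43)
35^3 ≡ 4 (mod 43)
35^6 ≡ 16 (mod 43)
35^7 ≡ 1 (mod 43) ✓
Therefore the multiplicative order of 35 modulo 43 is 7.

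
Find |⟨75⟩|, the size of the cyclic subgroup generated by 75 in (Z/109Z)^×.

9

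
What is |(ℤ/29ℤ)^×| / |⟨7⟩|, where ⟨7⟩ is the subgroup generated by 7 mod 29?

Since 7 ∈ (Z/29Z)^×, its order divides φ(29) = 29 − 1 = 28 = 2^2 · 7.
Divisors of 28: 1, 2, 4, 7, 14, 28.
Check 7^d mod 29 for each divisor in increasing order:
7^1 ≡ 7
7^2 ≡ 20
7^4 ≡ 23
7^7 ≡ 1
Thus |⟨7⟩| = ord(7) = 7.
[(Z/29Z)^× : ⟨7⟩] = 28/7 = 4.

4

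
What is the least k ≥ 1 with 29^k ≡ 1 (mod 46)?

Since 29 ∈ (Z/46Z)^×, its order divides φ(46) = φ(2)·φ(23) = 1·22 = 22 = 2 · 11.
Divisors of 22: 1, 2, 11, 22.
Check 29^d mod 46 for each divisor in increasing order:
29^1 ≡ 29 (mod 46)
29^2 ≡ 13 (mod 46)
29^11 ≡ 1 (mod 46) ✓
Therefore the multiplicative order of 29 modulo 46 is 11.

11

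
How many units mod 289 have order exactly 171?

φ(289) = φ(17^2) = 17·(17−1) = 272 = 2^4 · 17.
(Z/289Z)^× is cyclic (|G| = 272); a cyclic group of order m has exactly φ(d) elements of each order d | m, and none otherwise.
171 does not divide 272, so no element of (Z/289Z)^× has order 171.

0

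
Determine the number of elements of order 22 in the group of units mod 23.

10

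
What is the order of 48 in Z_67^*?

66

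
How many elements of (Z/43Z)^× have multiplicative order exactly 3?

2

φ(43) = 43 − 1 = 42 = 2 · 3 · 7.
Since (Z/43Z)^× is cyclic of order 42, the number of elements of order d is φ(d) when d | 42 and 0 otherwise.
3 | 42, and φ(3) = 3 − 1 = 2.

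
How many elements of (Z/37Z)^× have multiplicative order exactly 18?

6

φ(37) = 37 − 1 = 36 = 2^2 · 3^2.
(Z/37Z)^× is cyclic (|G| = 36); a cyclic group of order m has exactly φ(d) elements of each order d | m, and none otherwise.
18 = 2 · 3^2 divides 36, and φ(18) = 6.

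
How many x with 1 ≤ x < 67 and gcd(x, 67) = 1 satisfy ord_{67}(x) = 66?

20

φ(67) = 67 − 1 = 66 = 2 · 3 · 11.
In a cyclic group of order 66, there are φ(d) elements of order d for each divisor d of 66, and zero for non-divisors.
66 = 2 · 3 · 11 divides 66, and φ(66) = 20.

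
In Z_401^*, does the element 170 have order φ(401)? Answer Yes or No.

φ(401) = 401 − 1 = 400 = 2^4 · 5^2.
Test 170^(400/q) mod 401 for each prime factor q of 400:
170^200 ≡ 400 (mod 401)  [q = 2: ≢ 1 ✓]
170^80 ≡ 372 (mod 401)  [q = 5: ≢ 1 ✓]
Every test exponent gives a nontrivial residue, hence 170 generates the full group.

Yes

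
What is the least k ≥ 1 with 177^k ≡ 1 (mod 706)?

88

The order of 177 must divide φ(706) = φ(2)·φ(353) = 1·352 = 352 = 2^5 · 11.
Divisors of 352: 1, 2, 4, 8, 11, 16, 22, 32, 44, 88, 176, 352.
Compute 177^d (mod 706) for the divisors d until we hit 1:
177^1 ≡ 177
177^2 ≡ 265
177^4 ≡ 331
177^8 ≡ 131
177^11 ≡ 237
177^16 ≡ 217
177^22 ≡ 395
177^32 ≡ 493
177^44 ≡ 705
177^88 ≡ 1
Therefore the multiplicative order of 177 modulo 706 is 88.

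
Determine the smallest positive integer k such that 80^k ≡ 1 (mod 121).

55

ord(80) | φ(121) = φ(11^2) = 11·(11−1) = 110 = 2 · 5 · 11.
Divisors of 110: 1, 2, 5, 10, 11, 22, 55, 110.
Evaluate successive powers at the divisors of 110:
80^1 ≡ 80
80^2 ≡ 108
80^5 ≡ 89
80^10 ≡ 56
80^11 ≡ 3
80^22 ≡ 9
80^55 ≡ 1
Hence ord(80) = 55.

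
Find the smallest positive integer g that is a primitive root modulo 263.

φ(263) = 263 − 1 = 262 = 2 · 131.
Test candidates g = 2, 3, … against the prime factors q ∈ {2, 131} of φ(263): g is a generator iff g^(262/q) ≢ 1 for every such q.
g = 2: 2^131 ≡ 1 — hits 1, so not a primitive root.
g = 3: 3^131 ≡ 1 — hits 1, so not a primitive root.
g = 4: 4^131 ≡ 1 — hits 1, so not a primitive root.
g = 5: 5^131 ≡ 262; 5^2 ≡ 25 — none is 1, so 5 is a primitive root.
Hence the least primitive root of 263 is 5.

5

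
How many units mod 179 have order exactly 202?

φ(179) = 179 − 1 = 178 = 2 · 89.
(Z/179Z)^× is cyclic (|G| = 178); a cyclic group of order m has exactly φ(d) elements of each order d | m, and none otherwise.
202 does not divide 178, so no element of (Z/179Z)^× has order 202.

0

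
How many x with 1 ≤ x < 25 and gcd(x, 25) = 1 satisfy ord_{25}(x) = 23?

0

φ(25) = φ(5^2) = 5·(5−1) = 20 = 2^2 · 5.
Since (Z/25Z)^× is cyclic of order 20, the number of elements of order d is φ(d) when d | 20 and 0 otherwise.
Here 20 is not a multiple of 23, so there are no elements of order 23.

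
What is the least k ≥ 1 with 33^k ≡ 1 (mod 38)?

18

The order of 33 must divide φ(38) = φ(2)·φ(19) = 1·18 = 18 = 2 · 3^2.
Divisors of 18: 1, 2, 3, 6, 9, 18.
Test each divisor d:
33^1 ≡ 33 (mod 38)
33^2 ≡ 25 (mod 38)
33^3 ≡ 27 (mod 38)
33^6 ≡ 7 (mod 38)
33^9 ≡ 37 (mod 38)
33^18 ≡ 1 (mod 38) ✓
The smallest such exponent is 18, so the order of 33 is 18.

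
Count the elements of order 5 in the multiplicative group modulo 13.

φ(13) = 13 − 1 = 12 = 2^2 · 3.
(Z/13Z)^× is cyclic (|G| = 12); a cyclic group of order m has exactly φ(d) elements of each order d | m, and none otherwise.
Here 12 is not a multiple of 5, so there are no elements of order 5.

0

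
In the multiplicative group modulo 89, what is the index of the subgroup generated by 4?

8

By Lagrange's theorem, ord_89(4) divides φ(89) = 89 − 1 = 88 = 2^3 · 11.
Divisors of 88: 1, 2, 4, 8, 11, 22, 44, 88.
Test each divisor d:
4^1 ≡ 4 (mod 89)
4^2 ≡ 16 (mod 89)
4^4 ≡ 78 (mod 89)
4^8 ≡ 32 (mod 89)
4^11 ≡ 1 (mod 89) ✓
So ord_89(4) = 11, hence |⟨4⟩| = 11.
Index = |(Z/89Z)^×| / |⟨4⟩| = 88 / 11 = 8.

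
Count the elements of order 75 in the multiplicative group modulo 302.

φ(302) = φ(2)·φ(151) = 1·150 = 150 = 2 · 3 · 5^2.
Since (Z/302Z)^× is cyclic of order 150, the number of elements of order d is φ(d) when d | 150 and 0 otherwise.
75 = 3 · 5^2 divides 150, and φ(75) = 40.

40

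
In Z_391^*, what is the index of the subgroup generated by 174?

8

By Lagrange's theorem, ord_391(174) divides φ(391) = φ(17·23) = (17−1)·(23−1) = 16·22 = 352 = 2^5 · 11.
Divisors of 352: 1, 2, 4, 8, 11, 16, 22, 32, 44, 88, 176, 352.
Compute 174^d (mod 391) for the divisors d until we hit 1:
174^1 ≡ 174 (mod 391)
174^2 ≡ 169 (mod 391)
174^4 ≡ 18 (mod 391)
174^8 ≡ 324 (mod 391)
174^11 ≡ 47 (mod 391)
174^16 ≡ 188 (mod 391)
174^22 ≡ 254 (mod 391)
174^32 ≡ 154 (mod 391)
174^44 ≡ 1 (mod 391) ✓
The order of 174 is 44, so the subgroup it generates has 44 elements.
Index = |(Z/391Z)^×| / |⟨174⟩| = 352 / 44 = 8.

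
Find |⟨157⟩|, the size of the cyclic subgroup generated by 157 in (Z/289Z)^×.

ord(157) | φ(289) = φ(17^2) = 17·(17−1) = 272 = 2^4 · 17.
Divisors of 272: 1, 2, 4, 8, 16, 17, 34, 68, 136, 272.
Evaluate successive powers at the divisors of 272:
157^1 ≡ 157 (mod 289)
157^2 ≡ 84 (mod 289)
157^4 ≡ 120 (mod 289)
157^8 ≡ 239 (mod 289)
157^16 ≡ 188 (mod 289)
157^17 ≡ 38 (mod 289)
157^34 ≡ 288 (mod 289)
157^68 ≡ 1 (mod 289) ✓
Therefore the multiplicative order of 157 modulo 289 is 68.

68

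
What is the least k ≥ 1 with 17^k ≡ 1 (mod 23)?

22

Since 17 ∈ (Z/23Z)^×, its order divides φ(23) = 23 − 1 = 22 = 2 · 11.
Divisors of 22: 1, 2, 11, 22.
Compute 17^d (mod 23) for the divisors d until we hit 1:
17^1 ≡ 17 (mod 23)
17^2 ≡ 13 (mod 23)
17^11 ≡ 22 (mod 23)
17^22 ≡ 1 (mod 23) ✓
So ord_23(17) = 22.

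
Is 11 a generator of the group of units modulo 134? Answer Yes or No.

Yes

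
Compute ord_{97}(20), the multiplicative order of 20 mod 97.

The order of 20 must divide φ(97) = 97 − 1 = 96 = 2^5 · 3.
Divisors of 96: 1, 2, 3, 4, 6, 8, 12, 16, 24, 32, 48, 96.
Evaluate successive powers at the divisors of 96:
20^1 ≡ 20 (mod 97)
20^2 ≡ 12 (mod 97)
20^3 ≡ 46 (mod 97)
20^4 ≡ 47 (mod 97)
20^6 ≡ 79 (mod 97)
20^8 ≡ 75 (mod 97)
20^12 ≡ 33 (mod 97)
20^16 ≡ 96 (mod 97)
20^24 ≡ 22 (mod 97)
20^32 ≡ 1 (mod 97) ✓
Hence ord(20) = 32.

32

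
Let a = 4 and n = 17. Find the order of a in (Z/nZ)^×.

The order of 4 must divide φ(17) = 17 − 1 = 16 = 2^4.
Divisors of 16: 1, 2, 4, 8, 16.
Check 4^d mod 17 for each divisor in increasing order:
4^1 ≡ 4 (mod 17)
4^2 ≡ 16 (mod 17)
4^4 ≡ 1 (mod 17) ✓
The smallest such exponent is 4, so the order of 4 is 4.

4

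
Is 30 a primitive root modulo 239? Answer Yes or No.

φ(239) = 239 − 1 = 238 = 2 · 7 · 17.
30 is a primitive root mod 239 iff 30^(φ(239)/q) ≢ 1 for every prime q | φ(239), i.e. q ∈ {2, 7, 17}.
30^119 ≡ 1 (mod 239)  [q = 2: ≡ 1 ✗]
30^34 ≡ 100 (mod 239)  [q = 7: ≢ 1 ✓]
30^14 ≡ 101 (mod 239)  [q = 17: ≢ 1 ✓]
Since 30^119 ≡ 1, the order of 30 divides 119 < 238, so 30 is not a primitive root.

No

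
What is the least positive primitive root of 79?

φ(79) = 79 − 1 = 78 = 2 · 3 · 13.
g is a primitive root iff g^(78/q) ≢ 1 (mod 79) for each prime q ∈ {2, 3, 13}.
g = 2: 2^39 ≡ 1 — hits 1, so not a primitive root.
g = 3: 3^39 ≡ 78; 3^26 ≡ 23; 3^6 ≡ 18 — none is 1, so 3 is a primitive root.
The smallest primitive root modulo 79 is 3.

3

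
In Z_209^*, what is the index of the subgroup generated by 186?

The order of 186 must divide φ(209) = φ(11·19) = (11−1)·(19−1) = 10·18 = 180 = 2^2 · 3^2 · 5.
Divisors of 180: 1, 2, 3, 4, 5, 6, 9, 10, 12, 15, 18, 20, 30, 36, 45, 60, 90, 180.
Test each divisor d:
186^1 ≡ 186 (mod 209)
186^2 ≡ 111 (mod 209)
186^3 ≡ 164 (mod 209)
186^4 ≡ 199 (mod 209)
186^5 ≡ 21 (mod 209)
186^6 ≡ 144 (mod 209)
186^9 ≡ 208 (mod 209)
186^10 ≡ 23 (mod 209)
186^12 ≡ 45 (mod 209)
186^15 ≡ 65 (mod 209)
186^18 ≡ 1 (mod 209) ✓
So ord_209(186) = 18, hence |⟨186⟩| = 18.
The index is φ(209) / ord(186) = 180 / 18 = 10.

10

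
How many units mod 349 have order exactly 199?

0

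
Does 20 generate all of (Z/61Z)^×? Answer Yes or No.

No

φ(61) = 61 − 1 = 60 = 2^2 · 3 · 5.
Test 20^(60/q) mod 61 for each prime factor q of 60:
20^30 ≡ 1 (mod 61)  [q = 2: ≡ 1 ✗]
20^20 ≡ 1 (mod 61)  [q = 3: ≡ 1 ✗]
20^12 ≡ 34 (mod 61)  [q = 5: ≢ 1 ✓]
20^30 ≡ 1 shows ord(20) | 30, strictly less than φ(61); not a primitive root.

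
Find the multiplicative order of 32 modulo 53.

52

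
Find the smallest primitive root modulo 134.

7

φ(134) = φ(2)·φ(67) = 1·66 = 66 = 2 · 3 · 11.
Test candidates g = 2, 3, … against the prime factors q ∈ {2, 3, 11} of φ(134): g is a generator iff g^(66/q) ≢ 1 for every such q.
g = 2: gcd(2, 134) = 2 > 1, not a unit — skip.
g = 3: 3^33 ≡ 133; 3^22 ≡ 1 — hits 1, so not a primitive root.
g = 4: gcd(4, 134) = 2 > 1, not a unit — skip.
g = 5: 5^33 ≡ 133; 5^22 ≡ 1 — hits 1, so not a primitive root.
g = 6: gcd(6, 134) = 2 > 1, not a unit — skip.
g = 7: 7^33 ≡ 133; 7^22 ≡ 29; 7^6 ≡ 131 — none is 1, so 7 is a primitive root.
So 7 is the smallest generator of (Z/134Z)^×.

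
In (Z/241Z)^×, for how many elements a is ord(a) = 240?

64

φ(241) = 241 − 1 = 240 = 2^4 · 3 · 5.
(Z/241Z)^× is cyclic (|G| = 240); a cyclic group of order m has exactly φ(d) elements of each order d | m, and none otherwise.
240 = 2^4 · 3 · 5 divides 240, and φ(240) = 64.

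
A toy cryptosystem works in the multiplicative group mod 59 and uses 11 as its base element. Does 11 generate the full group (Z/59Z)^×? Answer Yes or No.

φ(59) = 59 − 1 = 58 = 2 · 29.
Test 11^(58/q) mod 59 for each prime factor q of 58:
11^29 ≡ 58 (mod 59)  [q = 2: ≢ 1 ✓]
11^2 ≡ 3 (mod 59)  [q = 29: ≢ 1 ✓]
None equal 1, so ord_59(11) = 58: 11 is a primitive root.

Yes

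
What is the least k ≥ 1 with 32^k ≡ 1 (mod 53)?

52

The order of 32 must divide φ(53) = 53 − 1 = 52 = 2^2 · 13.
Divisors of 52: 1, 2, 4, 13, 26, 52.
Compute 32^d (mod 53) for the divisors d until we hit 1:
32^1 ≡ 32 (mod 53)
32^2 ≡ 17 (mod 53)
32^4 ≡ 24 (mod 53)
32^13 ≡ 30 (mod 53)
32^26 ≡ 52 (mod 53)
32^52 ≡ 1 (mod 53) ✓
Hence ord(32) = 52.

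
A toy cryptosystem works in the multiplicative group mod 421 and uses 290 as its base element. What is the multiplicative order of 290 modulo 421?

By Lagrange's theorem, ord_421(290) divides φ(421) = 421 − 1 = 420 = 2^2 · 3 · 5 · 7.
Divisors of 420: 1, 2, 3, 4, 5, 6, 7, 10, 12, 14, 15, 20, 21, 28, 30, 35, 42, 60, 70, 84, 105, 140, 210, 420.
Check 290^d mod 421 for each divisor in increasing order:
290^1 ≡ 290
290^2 ≡ 321
290^3 ≡ 49
290^4 ≡ 317
290^5 ≡ 152
290^6 ≡ 296
290^7 ≡ 377
290^10 ≡ 370
290^12 ≡ 48
290^14 ≡ 252
290^15 ≡ 247
290^20 ≡ 75
290^21 ≡ 279
290^28 ≡ 354
290^30 ≡ 385
290^35 ≡ 1
So ord_421(290) = 35.

35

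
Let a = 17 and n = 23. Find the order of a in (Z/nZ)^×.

By Lagrange's theorem, ord_23(17) divides φ(23) = 23 − 1 = 22 = 2 · 11.
Divisors of 22: 1, 2, 11, 22.
Compute 17^d (mod 23) for the divisors d until we hit 1:
17^1 ≡ 17
17^2 ≡ 13
17^11 ≡ 22
17^22 ≡ 1
The smallest such exponent is 22, so the order of 17 is 22.

22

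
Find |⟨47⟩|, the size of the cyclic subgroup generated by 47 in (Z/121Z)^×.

55

By Lagrange's theorem, ord_121(47) divides φ(121) = φ(11^2) = 11·(11−1) = 110 = 2 · 5 · 11.
Divisors of 110: 1, 2, 5, 10, 11, 22, 55, 110.
Check 47^d mod 121 for each divisor in increasing order:
47^1 ≡ 47 (mod 121)
47^2 ≡ 31 (mod 121)
47^5 ≡ 34 (mod 121)
47^10 ≡ 67 (mod 121)
47^11 ≡ 3 (mod 121)
47^22 ≡ 9 (mod 121)
47^55 ≡ 1 (mod 121) ✓
So ord_121(47) = 55.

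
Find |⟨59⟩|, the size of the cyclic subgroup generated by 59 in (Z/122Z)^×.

60

By Lagrange's theorem, ord_122(59) divides φ(122) = φ(2)·φ(61) = 1·60 = 60 = 2^2 · 3 · 5.
Divisors of 60: 1, 2, 3, 4, 5, 6, 10, 12, 15, 20, 30, 60.
Compute 59^d (mod 122) for the divisors d until we hit 1:
59^1 ≡ 59
59^2 ≡ 65
59^3 ≡ 53
59^4 ≡ 77
59^5 ≡ 29
59^6 ≡ 3
59^10 ≡ 109
59^12 ≡ 9
59^15 ≡ 111
59^20 ≡ 47
59^30 ≡ 121
59^60 ≡ 1
Therefore the multiplicative order of 59 modulo 122 is 60.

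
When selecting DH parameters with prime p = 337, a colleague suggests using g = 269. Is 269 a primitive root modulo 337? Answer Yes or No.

Yes

φ(337) = 337 − 1 = 336 = 2^4 · 3 · 7.
Test 269^(336/q) mod 337 for each prime factor q of 336:
269^168 ≡ 336 (mod 337)  [q = 2: ≢ 1 ✓]
269^112 ≡ 208 (mod 337)  [q = 3: ≢ 1 ✓]
269^48 ≡ 175 (mod 337)  [q = 7: ≢ 1 ✓]
Every test exponent gives a nontrivial residue, hence 269 generates the full group.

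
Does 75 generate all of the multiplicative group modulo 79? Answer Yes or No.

φ(79) = 79 − 1 = 78 = 2 · 3 · 13.
An element g generates (Z/79Z)^× iff g^(78/q) ≢ 1 (mod 79) for each prime q ∈ {2, 3, 13}.
75^39 ≡ 78 (mod 79)  [q = 2: ≢ 1 ✓]
75^26 ≡ 55 (mod 79)  [q = 3: ≢ 1 ✓]
75^6 ≡ 67 (mod 79)  [q = 13: ≢ 1 ✓]
Every test exponent gives a nontrivial residue, hence 75 generates the full group.

Yes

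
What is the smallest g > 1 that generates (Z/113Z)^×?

φ(113) = 113 − 1 = 112 = 2^4 · 7.
Test candidates g = 2, 3, … against the prime factors q ∈ {2, 7} of φ(113): g is a generator iff g^(112/q) ≢ 1 for every such q.
g = 2: 2^56 ≡ 1 — hits 1, so not a primitive root.
g = 3: 3^56 ≡ 112; 3^16 ≡ 49 — none is 1, so 3 is a primitive root.
The smallest primitive root modulo 113 is 3.

3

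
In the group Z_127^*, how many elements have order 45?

0

φ(127) = 127 − 1 = 126 = 2 · 3^2 · 7.
Since (Z/127Z)^× is cyclic of order 126, the number of elements of order d is φ(d) when d | 126 and 0 otherwise.
Since 45 ∤ 126, the count is 0.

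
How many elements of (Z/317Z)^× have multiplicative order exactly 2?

1

φ(317) = 317 − 1 = 316 = 2^2 · 79.
In a cyclic group of order 316, there are φ(d) elements of order d for each divisor d of 316, and zero for non-divisors.
2 | 316, and φ(2) = 2 − 1 = 1.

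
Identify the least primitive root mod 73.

φ(73) = 73 − 1 = 72 = 2^3 · 3^2.
g is a primitive root iff g^(72/q) ≢ 1 (mod 73) for each prime q ∈ {2, 3}.
g = 2: 2^36 ≡ 1 — hits 1, so not a primitive root.
g = 3: 3^36 ≡ 1 — hits 1, so not a primitive root.
g = 4: 4^36 ≡ 1 — hits 1, so not a primitive root.
g = 5: 5^36 ≡ 72; 5^24 ≡ 8 — none is 1, so 5 is a primitive root.
The smallest primitive root modulo 73 is 5.

5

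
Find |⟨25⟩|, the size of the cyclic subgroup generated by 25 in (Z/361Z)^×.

By Lagrange's theorem, ord_361(25) divides φ(361) = φ(19^2) = 19·(19−1) = 342 = 2 · 3^2 · 19.
Divisors of 342: 1, 2, 3, 6, 9, 18, 19, 38, 57, 114, 171, 342.
Test each divisor d:
25^1 ≡ 25 (mod 361)
25^2 ≡ 264 (mod 361)
25^3 ≡ 102 (mod 361)
25^6 ≡ 296 (mod 361)
25^9 ≡ 229 (mod 361)
25^18 ≡ 96 (mod 361)
25^19 ≡ 234 (mod 361)
25^38 ≡ 245 (mod 361)
25^57 ≡ 292 (mod 361)
25^114 ≡ 68 (mod 361)
25^171 ≡ 1 (mod 361) ✓
Therefore the multiplicative order of 25 modulo 361 is 171.

171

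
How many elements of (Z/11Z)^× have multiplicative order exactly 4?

0

φ(11) = 11 − 1 = 10 = 2 · 5.
Since (Z/11Z)^× is cyclic of order 10, the number of elements of order d is φ(d) when d | 10 and 0 otherwise.
Since 4 ∤ 10, the count is 0.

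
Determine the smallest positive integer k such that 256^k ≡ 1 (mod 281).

35

By Lagrange's theorem, ord_281(256) divides φ(281) = 281 − 1 = 280 = 2^3 · 5 · 7.
Divisors of 280: 1, 2, 4, 5, 7, 8, 10, 14, 20, 28, 35, 40, 56, 70, 140, 280.
Test each divisor d:
256^1 ≡ 256 (mod 281)
256^2 ≡ 63 (mod 281)
256^4 ≡ 35 (mod 281)
256^5 ≡ 249 (mod 281)
256^7 ≡ 232 (mod 281)
256^8 ≡ 101 (mod 281)
256^10 ≡ 181 (mod 281)
256^14 ≡ 153 (mod 281)
256^20 ≡ 165 (mod 281)
256^28 ≡ 86 (mod 281)
256^35 ≡ 1 (mod 281) ✓
The smallest such exponent is 35, so the order of 256 is 35.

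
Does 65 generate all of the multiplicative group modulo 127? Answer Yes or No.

φ(127) = 127 − 1 = 126 = 2 · 3^2 · 7.
65 is a primitive root mod 127 iff 65^(φ(127)/q) ≢ 1 for every prime q | φ(127), i.e. q ∈ {2, 3, 7}.
65^63 ≡ 126 (mod 127)  [q = 2: ≢ 1 ✓]
65^42 ≡ 107 (mod 127)  [q = 3: ≢ 1 ✓]
65^18 ≡ 32 (mod 127)  [q = 7: ≢ 1 ✓]
None equal 1, so ord_127(65) = 126: 65 is a primitive root.

Yes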